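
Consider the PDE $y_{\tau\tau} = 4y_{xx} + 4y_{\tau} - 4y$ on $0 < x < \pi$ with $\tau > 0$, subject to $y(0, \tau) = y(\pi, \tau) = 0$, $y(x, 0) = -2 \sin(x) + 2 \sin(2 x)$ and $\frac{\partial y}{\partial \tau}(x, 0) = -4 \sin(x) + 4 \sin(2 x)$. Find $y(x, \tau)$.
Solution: Substitute $y = e^{2\tau}u$, i.e. $u = e^{-2\tau}y$.
By the product rule, $y_{\tau} = e^{2\tau}(u_{\tau} + 2u)$, $y_{\tau\tau} = e^{2\tau}(u_{\tau\tau} + 4u_{\tau} + 4u)$, $y_{xx} = e^{2\tau}u_{xx}$.
Substituting into the PDE and dividing by $e^{2\tau}$: $u_{\tau\tau} + 4u_{\tau} + 4u = 4u_{xx} + 4(u_{\tau} + 2u) - 4u$.
The lower-order terms cancel, leaving the standard wave equation $u_{\tau\tau} = 4u_{xx}$.
Initial data for $u$: $u(x,0) = y(x,0) = -2 \sin(x) + 2 \sin(2 x)$; $u_{\tau}(x,0) = y_{\tau}(x,0) - 2y(x,0) = 0$. The boundary conditions carry over: $u(0,\tau) = u(\pi,\tau) = 0$.
Solve for $u$:
  Using separation of variables $u = X(x)T(\tau)$:
  Eigenfunctions: $\sin(nx)$, $n = 1, 2, 3, \ldots$
  General solution: $u(x, \tau) = \sum [A_n \cos(2n \tau) + B_n \sin(2n \tau)] \sin(nx)$
  From $u(x,0) = -2 \sin(x) + 2 \sin(2 x)$: $A_1=-2, A_2=2$. From $u_{\tau}(x,0) = 0$: all $B_n = 0$.
Hence $u(x,\tau) = -2 \sin(x) \cos(2 \tau) + 2 \sin(2 x) \cos(4 \tau)$.
Transform back: $y(x,\tau) = e^{2\tau}u(x,\tau)$.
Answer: $y(x, \tau) = -2 e^{2 \tau} \sin(x) \cos(2 \tau) + 2 e^{2 \tau} \sin(2 x) \cos(4 \tau)$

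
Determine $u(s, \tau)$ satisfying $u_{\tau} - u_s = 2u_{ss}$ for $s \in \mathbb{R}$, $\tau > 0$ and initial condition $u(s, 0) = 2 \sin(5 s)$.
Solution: Moving frame: $\eta = s + \tau$, $\sigma = \tau$, $u = w(\eta,\sigma)$, so $u_{\tau} = w_{\sigma} + w_{\eta}$ and $u_{ss} = w_{\eta\eta}$.
Hence $u_{\tau} - u_s = w_{\sigma}$ and the PDE becomes the heat equation $w_{\sigma} = 2w_{\eta\eta}$ on $\eta \in \mathbb{R}$.
Initial data: $w(\eta,0) = u(\eta,0) = 2 \sin(5 \eta)$. Each mode $\sin(n\eta)$ decays as $e^{-2n^2\sigma}$ on $\mathbb{R}$, so $w(\eta,\sigma) = \sum c_n e^{-2n^2\sigma} \sin(n\eta)$ with $c_5=2$: $w(\eta,\sigma) = 2 e^{-50 \sigma} \sin(5 \eta)$.
Substituting back: $u(s,\tau) = w(s + \tau, \tau)$.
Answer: $u(s, \tau) = 2 e^{-50 \tau} \sin(5 \tau + 5 s)$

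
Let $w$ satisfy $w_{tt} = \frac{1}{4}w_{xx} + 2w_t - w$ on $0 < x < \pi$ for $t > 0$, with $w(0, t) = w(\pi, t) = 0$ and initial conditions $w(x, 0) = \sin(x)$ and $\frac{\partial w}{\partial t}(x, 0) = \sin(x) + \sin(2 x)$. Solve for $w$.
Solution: Substitute $w = e^{t}u$.
Then $w_t = e^{t}(u_t + u)$, $w_{tt} = e^{t}(u_{tt} + 2u_t + u)$, $w_{xx} = e^{t}u_{xx}$; substituting and dividing by $e^{t}$, the lower-order terms cancel: $u_{tt} = \frac{1}{4}u_{xx}$ (standard wave equation).
Data for $u$: $u(x,0) = w(x,0) = \sin(x)$; $u_t(x,0) = w_t(x,0) - w(x,0) = \sin(2 x)$. The boundary conditions carry over: $u(0,t) = u(\pi,t) = 0$.
Separating variables: $u = \sum [A_n \cos(\omega_n t) + B_n \sin(\omega_n t)] \sin(nx)$, $\omega_n = n/2$. From ICs ($B_n$ = velocity coefficient / $\omega_n$): $A_1=1, B_2=1$.
So $u(x,t) = \sin(t) \sin(2 x) + \sin(x) \cos(t/2)$, and $w(x,t) = e^{t}u(x,t)$.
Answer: $w(x, t) = e^{t} \sin(t) \sin(2 x) + e^{t} \sin(x) \cos(t/2)$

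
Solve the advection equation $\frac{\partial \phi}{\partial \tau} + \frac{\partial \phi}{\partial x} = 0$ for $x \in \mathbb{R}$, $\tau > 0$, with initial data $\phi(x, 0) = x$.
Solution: By method of characteristics (waves move right with speed 1):
Along characteristics $x - \tau =$ const, $\phi$ is constant, so $\phi(x,\tau) = f(x - \tau)$ with $f = \phi( \cdot , 0)$.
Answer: $\phi(x, \tau) = - \tau + x$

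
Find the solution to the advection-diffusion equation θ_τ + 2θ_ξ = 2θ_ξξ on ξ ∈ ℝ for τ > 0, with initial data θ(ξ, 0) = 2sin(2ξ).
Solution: Moving frame: η = ξ - 2τ, σ = τ, θ = u(η,σ), so θ_τ = u_σ - 2u_η and θ_ξξ = u_ηη.
Hence θ_τ + 2θ_ξ = u_σ and the PDE becomes the heat equation u_σ = 2u_ηη on η ∈ ℝ.
Initial data: u(η,0) = θ(η,0) = 2sin(2η). Each mode sin(nη) decays as exp(-2n²σ) on ℝ, so u(η,σ) = Σ c_n exp(-2n²σ) sin(nη) with c_2=2: u(η,σ) = 2exp(-8σ)sin(2η).
Substituting back: θ(ξ,τ) = u(ξ - 2τ, τ).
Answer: θ(ξ, τ) = 2exp(-8τ)sin(2ξ - 4τ)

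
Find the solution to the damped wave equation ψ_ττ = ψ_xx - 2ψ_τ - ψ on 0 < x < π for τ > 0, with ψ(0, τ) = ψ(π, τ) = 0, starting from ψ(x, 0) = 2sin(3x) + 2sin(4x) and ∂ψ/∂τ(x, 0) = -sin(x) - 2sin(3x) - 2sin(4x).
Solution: Substitute ψ = exp(-τ)u.
Then ψ_τ = exp(-τ)(u_τ - u), ψ_ττ = exp(-τ)(u_ττ - 2u_τ + u), ψ_xx = exp(-τ)u_xx; substituting and dividing by exp(-τ), the lower-order terms cancel: u_ττ = u_xx (standard wave equation).
Data for u: u(x,0) = ψ(x,0) = 2sin(3x) + 2sin(4x); u_τ(x,0) = ψ_τ(x,0) + ψ(x,0) = -sin(x). The boundary conditions carry over: u(0,τ) = u(π,τ) = 0.
Separating variables: u = Σ [A_n cos(ω_n τ) + B_n sin(ω_n τ)] sin(nx), ω_n = n. From ICs (B_n = velocity coefficient / ω_n): A_3=2, A_4=2, B_1=-1.
So u(x,τ) = -sin(x)sin(τ) + 2sin(3x)cos(3τ) + 2sin(4x)cos(4τ), and ψ(x,τ) = exp(-τ)u(x,τ).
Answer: ψ(x, τ) = -exp(-τ)sin(x)sin(τ) + 2exp(-τ)sin(3x)cos(3τ) + 2exp(-τ)sin(4x)cos(4τ)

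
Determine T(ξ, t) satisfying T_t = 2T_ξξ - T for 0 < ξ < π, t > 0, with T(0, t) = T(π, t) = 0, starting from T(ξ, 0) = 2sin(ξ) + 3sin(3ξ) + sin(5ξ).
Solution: Substitute T = exp(-t)u, i.e. u = exp(t)T.
By the product rule, T_t = exp(-t)(u_t - u), T_ξξ = exp(-t)u_ξξ.
Substituting into the PDE and dividing by exp(-t): u_t - u = 2u_ξξ - u.
The lower-order terms cancel, leaving the standard heat equation u_t = 2u_ξξ.
Initial data for u: u(ξ,0) = T(ξ,0) = 2sin(ξ) + 3sin(3ξ) + sin(5ξ). The boundary conditions carry over: u(0,t) = u(π,t) = 0.
Solve for u:
  Using separation of variables u = X(ξ)G(t):
  Eigenfunctions: sin(nξ), n = 1, 2, 3, ...
  General solution: u(ξ, t) = Σ c_n sin(nξ) exp(-2n² t)
  Matching u(ξ,0) = 2sin(ξ) + 3sin(3ξ) + sin(5ξ) term by term: c_1=2, c_3=3, c_5=1.
Hence u(ξ,t) = 2exp(-2t)sin(ξ) + 3exp(-18t)sin(3ξ) + exp(-50t)sin(5ξ).
Transform back: T(ξ,t) = exp(-t)u(ξ,t).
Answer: T(ξ, t) = 2exp(-3t)sin(ξ) + 3exp(-19t)sin(3ξ) + exp(-51t)sin(5ξ)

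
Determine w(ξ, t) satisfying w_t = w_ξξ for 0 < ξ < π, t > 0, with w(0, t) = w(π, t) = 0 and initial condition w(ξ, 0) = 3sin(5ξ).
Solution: Using separation of variables w = X(ξ)T(t):
Eigenfunctions: sin(nξ), n = 1, 2, 3, ...
General solution: w(ξ, t) = Σ c_n sin(nξ) exp(-n² t)
Matching w(ξ,0) = 3sin(5ξ) term by term: c_5=3.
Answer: w(ξ, t) = 3exp(-25t)sin(5ξ)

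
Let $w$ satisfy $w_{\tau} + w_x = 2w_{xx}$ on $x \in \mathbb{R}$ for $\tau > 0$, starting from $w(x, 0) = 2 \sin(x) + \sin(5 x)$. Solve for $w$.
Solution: Moving frame: $\eta = x - \tau$, $\sigma = \tau$, $w = u(\eta,\sigma)$, so $w_{\tau} = u_{\sigma} - u_{\eta}$ and $w_{xx} = u_{\eta\eta}$.
Hence $w_{\tau} + w_x = u_{\sigma}$ and the PDE becomes the heat equation $u_{\sigma} = 2u_{\eta\eta}$ on $\eta \in \mathbb{R}$.
Initial data: $u(\eta,0) = w(\eta,0) = 2 \sin(\eta) + \sin(5 \eta)$. Each mode $\sin(n\eta)$ decays as $e^{-2n^2\sigma}$ on $\mathbb{R}$, so $u(\eta,\sigma) = \sum c_n e^{-2n^2\sigma} \sin(n\eta)$ with $c_1=2, c_5=1$: $u(\eta,\sigma) = 2 e^{-2 \sigma} \sin(\eta) + e^{-50 \sigma} \sin(5 \eta)$.
Substituting back: $w(x,\tau) = u(x - \tau, \tau)$.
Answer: $w(x, \tau) = -2 e^{-2 \tau} \sin(\tau - x) -  e^{-50 \tau} \sin(5 \tau - 5 x)$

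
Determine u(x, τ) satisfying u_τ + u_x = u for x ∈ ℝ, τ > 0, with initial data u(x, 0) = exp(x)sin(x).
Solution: Substitute u = exp(x)w.
Then u_x = exp(x)(w_x + w), u_τ = exp(x)w_τ; substituting and dividing by exp(x), the lower-order terms cancel: w_τ + w_x = 0 (standard advection equation).
Data for w: w(x,0) = exp(-x)u(x,0) = sin(x).
By characteristics (dx/dτ = 1), w(x,τ) = f(x - τ) with f = w(·, 0).
So w(x,τ) = sin(x - τ), and u(x,τ) = exp(x)w(x,τ).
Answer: u(x, τ) = exp(x)sin(x - τ)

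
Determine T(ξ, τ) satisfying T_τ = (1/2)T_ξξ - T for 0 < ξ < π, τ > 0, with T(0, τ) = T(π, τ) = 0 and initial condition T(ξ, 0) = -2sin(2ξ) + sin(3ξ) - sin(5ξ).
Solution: Substitute T = exp(-τ)u, i.e. u = exp(τ)T.
By the product rule, T_τ = exp(-τ)(u_τ - u), T_ξξ = exp(-τ)u_ξξ.
Substituting into the PDE and dividing by exp(-τ): u_τ - u = (1/2)u_ξξ - u.
The lower-order terms cancel, leaving the standard heat equation u_τ = (1/2)u_ξξ.
Initial data for u: u(ξ,0) = T(ξ,0) = -2sin(2ξ) + sin(3ξ) - sin(5ξ). The boundary conditions carry over: u(0,τ) = u(π,τ) = 0.
Solve for u:
  Using separation of variables u = X(ξ)G(τ):
  Eigenfunctions: sin(nξ), n = 1, 2, 3, ...
  General solution: u(ξ, τ) = Σ c_n sin(nξ) exp(-n² τ/2)
  Matching u(ξ,0) = -2sin(2ξ) + sin(3ξ) - sin(5ξ) term by term: c_2=-2, c_3=1, c_5=-1.
Hence u(ξ,τ) = -2exp(-2τ)sin(2ξ) + exp(-9τ/2)sin(3ξ) - exp(-25τ/2)sin(5ξ).
Transform back: T(ξ,τ) = exp(-τ)u(ξ,τ).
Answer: T(ξ, τ) = -2exp(-3τ)sin(2ξ) + exp(-11τ/2)sin(3ξ) - exp(-27τ/2)sin(5ξ)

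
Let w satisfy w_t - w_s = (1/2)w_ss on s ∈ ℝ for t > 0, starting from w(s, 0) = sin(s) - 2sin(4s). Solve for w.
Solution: Change to a moving frame: let η = s + t, σ = t and write w(s,t) = u(η,σ).
By the chain rule w_t = u_σ + u_η, w_s = u_η, w_ss = u_ηη.
Then w_t - w_s = u_σ: the advection term cancels and the PDE becomes the heat equation u_σ = (1/2)u_ηη on η ∈ ℝ.
Initial data: u(η,0) = w(η,0) = sin(η) - 2sin(4η).
On η ∈ ℝ each mode satisfies (sin(nη))″ = -n² sin(nη), so exp(-n²σ/2) sin(nη) solves the heat equation; by superposition u(η,σ) = Σ c_n exp(-n²σ/2) sin(nη).
Reading off the coefficients: c_1=1, c_4=-2, so u(η,σ) = -2exp(-8σ)sin(4η) + exp(-σ/2)sin(η).
Substituting back η = s + t, σ = t: w(s,t) = u(s + t, t).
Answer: w(s, t) = -2exp(-8t)sin(4s + 4t) + exp(-t/2)sin(s + t)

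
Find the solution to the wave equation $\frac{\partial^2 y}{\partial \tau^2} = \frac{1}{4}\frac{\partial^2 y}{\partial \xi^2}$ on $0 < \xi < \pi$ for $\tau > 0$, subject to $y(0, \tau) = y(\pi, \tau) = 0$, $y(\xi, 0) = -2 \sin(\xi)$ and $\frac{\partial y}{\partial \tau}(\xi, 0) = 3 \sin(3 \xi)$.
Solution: Separating variables: $y = \sum [A_n \cos(\omega_n \tau) + B_n \sin(\omega_n \tau)] \sin(n\xi)$, $\omega_n = n/2$. From ICs ($B_n$ = velocity coefficient / $\omega_n$): $A_1=-2, B_3=2$.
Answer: $y(\xi, \tau) = 2 \sin(3 \tau/2) \sin(3 \xi) - 2 \sin(\xi) \cos(\tau/2)$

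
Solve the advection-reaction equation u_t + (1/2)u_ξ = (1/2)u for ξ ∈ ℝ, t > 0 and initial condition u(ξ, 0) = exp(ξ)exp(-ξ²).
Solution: Substitute u = exp(ξ)w.
Then u_ξ = exp(ξ)(w_ξ + w), u_t = exp(ξ)w_t; substituting and dividing by exp(ξ), the lower-order terms cancel: w_t + (1/2)w_ξ = 0 (standard advection equation).
Data for w: w(ξ,0) = exp(-ξ)u(ξ,0) = exp(-ξ²).
By characteristics (dξ/dt = 1/2), w(ξ,t) = f(ξ - (1/2)t) with f = w(·, 0).
So w(ξ,t) = exp(-(-t/2 + ξ)²), and u(ξ,t) = exp(ξ)w(ξ,t).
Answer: u(ξ, t) = exp(ξ)exp(-(-t/2 + ξ)²)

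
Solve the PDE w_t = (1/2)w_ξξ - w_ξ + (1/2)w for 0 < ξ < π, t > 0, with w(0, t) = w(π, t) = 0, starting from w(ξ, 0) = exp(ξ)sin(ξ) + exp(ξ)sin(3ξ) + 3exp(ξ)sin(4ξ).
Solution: Substitute w = exp(ξ)u.
Then w_ξ = exp(ξ)(u_ξ + u), w_ξξ = exp(ξ)(u_ξξ + 2u_ξ + u), w_t = exp(ξ)u_t; substituting and dividing by exp(ξ), the lower-order terms cancel: u_t = (1/2)u_ξξ (standard heat equation).
Data for u: u(ξ,0) = exp(-ξ)w(ξ,0) = sin(ξ) + sin(3ξ) + 3sin(4ξ). The boundary conditions carry over: u(0,t) = u(π,t) = 0.
Separating variables: u = Σ c_n exp(-n²t/2) sin(nξ). From u(ξ,0) = sin(ξ) + sin(3ξ) + 3sin(4ξ): c_1=1, c_3=1, c_4=3.
So u(ξ,t) = 3exp(-8t)sin(4ξ) + exp(-t/2)sin(ξ) + exp(-9t/2)sin(3ξ), and w(ξ,t) = exp(ξ)u(ξ,t).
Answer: w(ξ, t) = 3exp(-8t)exp(ξ)sin(4ξ) + exp(-t/2)exp(ξ)sin(ξ) + exp(-9t/2)exp(ξ)sin(3ξ)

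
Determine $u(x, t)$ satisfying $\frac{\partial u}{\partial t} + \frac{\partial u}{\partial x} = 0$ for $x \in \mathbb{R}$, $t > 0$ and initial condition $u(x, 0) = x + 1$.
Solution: By method of characteristics (waves move right with speed 1):
Along characteristics $x - t =$ const, $u$ is constant, so $u(x,t) = f(x - t)$ with $f = u( \cdot , 0)$.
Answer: $u(x, t) = - t + x + 1$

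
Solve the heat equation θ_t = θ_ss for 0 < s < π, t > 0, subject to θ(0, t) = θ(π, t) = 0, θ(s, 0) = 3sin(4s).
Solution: Using separation of variables θ = X(s)G(t):
Eigenfunctions: sin(ns), n = 1, 2, 3, ...
General solution: θ(s, t) = Σ c_n sin(ns) exp(-n² t)
Matching θ(s,0) = 3sin(4s) term by term: c_4=3.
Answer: θ(s, t) = 3exp(-16t)sin(4s)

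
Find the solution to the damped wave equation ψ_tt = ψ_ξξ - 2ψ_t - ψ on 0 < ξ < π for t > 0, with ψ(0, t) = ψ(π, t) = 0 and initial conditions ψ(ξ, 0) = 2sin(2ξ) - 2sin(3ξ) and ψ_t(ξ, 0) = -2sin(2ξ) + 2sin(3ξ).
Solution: Substitute ψ = exp(-t)u.
Then ψ_t = exp(-t)(u_t - u), ψ_tt = exp(-t)(u_tt - 2u_t + u), ψ_ξξ = exp(-t)u_ξξ; substituting and dividing by exp(-t), the lower-order terms cancel: u_tt = u_ξξ (standard wave equation).
Data for u: u(ξ,0) = ψ(ξ,0) = 2sin(2ξ) - 2sin(3ξ); u_t(ξ,0) = ψ_t(ξ,0) + ψ(ξ,0) = 0. The boundary conditions carry over: u(0,t) = u(π,t) = 0.
Separating variables: u = Σ [A_n cos(ω_n t) + B_n sin(ω_n t)] sin(nξ), ω_n = n. From ICs: A_2=2, A_3=-2.
So u(ξ,t) = 2sin(2ξ)cos(2t) - 2sin(3ξ)cos(3t), and ψ(ξ,t) = exp(-t)u(ξ,t).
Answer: ψ(ξ, t) = 2exp(-t)sin(2ξ)cos(2t) - 2exp(-t)sin(3ξ)cos(3t)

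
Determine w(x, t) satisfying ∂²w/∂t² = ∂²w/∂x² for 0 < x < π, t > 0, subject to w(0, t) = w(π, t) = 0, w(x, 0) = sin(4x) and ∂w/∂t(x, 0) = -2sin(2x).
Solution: Using separation of variables w = X(x)T(t):
Eigenfunctions: sin(nx), n = 1, 2, 3, ...
General solution: w(x, t) = Σ [A_n cos(n t) + B_n sin(n t)] sin(nx)
From w(x,0) = sin(4x): A_4=1. From w_t(x,0) = -2sin(2x), using w_t(x,0) = Σ ω_n B_n sin(nx) with ω_n = n: B_2 = (-2)/2 = -1.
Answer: w(x, t) = -sin(2t)sin(2x) + sin(4x)cos(4t)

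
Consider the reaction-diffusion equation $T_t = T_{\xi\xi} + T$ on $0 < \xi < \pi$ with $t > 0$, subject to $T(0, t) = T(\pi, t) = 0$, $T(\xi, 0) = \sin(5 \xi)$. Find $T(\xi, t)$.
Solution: Substitute $T = e^{t}u$, i.e. $u = e^{-t}T$.
By the product rule, $T_t = e^{t}(u_t + u)$, $T_{\xi\xi} = e^{t}u_{\xi\xi}$.
Substituting into the PDE and dividing by $e^{t}$: $u_t + u = u_{\xi\xi} + u$.
The lower-order terms cancel, leaving the standard heat equation $u_t = u_{\xi\xi}$.
Initial data for $u$: $u(\xi,0) = T(\xi,0) = \sin(5 \xi)$. The boundary conditions carry over: $u(0,t) = u(\pi,t) = 0$.
Solve for $u$:
  Using separation of variables $u = X(\xi)G(t)$:
  Eigenfunctions: $\sin(n\xi)$, $n = 1, 2, 3, \ldots$
  General solution: $u(\xi, t) = \sum c_n \sin(n\xi) e^{-n^2 t}$
  Matching $u(\xi,0) = \sin(5 \xi)$ term by term: $c_5=1$.
Hence $u(\xi,t) = e^{-25 t} \sin(5 \xi)$.
Transform back: $T(\xi,t) = e^{t}u(\xi,t)$.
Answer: $T(\xi, t) = e^{-24 t} \sin(5 \xi)$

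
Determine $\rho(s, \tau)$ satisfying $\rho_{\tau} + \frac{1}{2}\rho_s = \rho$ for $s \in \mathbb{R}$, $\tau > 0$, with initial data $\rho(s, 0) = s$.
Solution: Substitute $\rho = e^{\tau}u$.
Then $\rho_{\tau} = e^{\tau}(u_{\tau} + u)$, $\rho_s = e^{\tau}u_s$; substituting and dividing by $e^{\tau}$, the lower-order terms cancel: $u_{\tau} + \frac{1}{2}u_s = 0$ (standard advection equation).
Data for $u$: $u(s,0) = \rho(s,0) = s$.
By characteristics ($ds/d\tau = 1/2$), $u(s,\tau) = f(s - \frac{1}{2}\tau)$ with $f = u( \cdot , 0)$.
So $u(s,\tau) = s - \frac{1}{2} \tau$, and $\rho(s,\tau) = e^{\tau}u(s,\tau)$.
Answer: $\rho(s, \tau) = -\frac{1}{2} \tau e^{\tau} + s e^{\tau}$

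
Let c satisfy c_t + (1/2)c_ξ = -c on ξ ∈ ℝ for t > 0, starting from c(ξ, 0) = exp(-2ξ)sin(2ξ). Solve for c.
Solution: Substitute c = exp(-2ξ)u, i.e. u = exp(2ξ)c.
By the product rule, c_ξ = exp(-2ξ)(u_ξ - 2u), c_t = exp(-2ξ)u_t.
Substituting into the PDE and dividing by exp(-2ξ): u_t + (1/2)(u_ξ - 2u) = -u.
The lower-order terms cancel, leaving the standard advection equation u_t + (1/2)u_ξ = 0.
Initial data for u: u(ξ,0) = exp(2ξ)c(ξ,0) = sin(2ξ).
Solve for u:
  By method of characteristics (waves move right with speed 1/2):
  Along characteristics ξ - (1/2)t = const, u is constant, so u(ξ,t) = f(ξ - (1/2)t) with f = u(·, 0).
Hence u(ξ,t) = -sin(t - 2ξ).
Transform back: c(ξ,t) = exp(-2ξ)u(ξ,t).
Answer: c(ξ, t) = -exp(-2ξ)sin(t - 2ξ)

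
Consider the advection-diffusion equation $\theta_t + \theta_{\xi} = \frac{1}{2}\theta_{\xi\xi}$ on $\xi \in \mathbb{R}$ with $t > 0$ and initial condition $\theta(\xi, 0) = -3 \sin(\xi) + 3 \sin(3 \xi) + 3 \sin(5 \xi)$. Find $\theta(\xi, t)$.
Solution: Moving frame: $\eta = \xi - t$, $\sigma = t$, $\theta = u(\eta,\sigma)$, so $\theta_t = u_{\sigma} - u_{\eta}$ and $\theta_{\xi\xi} = u_{\eta\eta}$.
Hence $\theta_t + \theta_{\xi} = u_{\sigma}$ and the PDE becomes the heat equation $u_{\sigma} = \frac{1}{2}u_{\eta\eta}$ on $\eta \in \mathbb{R}$.
Initial data: $u(\eta,0) = \theta(\eta,0) = -3 \sin(\eta) + 3 \sin(3 \eta) + 3 \sin(5 \eta)$. Each mode $\sin(n\eta)$ decays as $e^{-n^2\sigma/2}$ on $\mathbb{R}$, so $u(\eta,\sigma) = \sum c_n e^{-n^2\sigma/2} \sin(n\eta)$ with $c_1=-3, c_3=3, c_5=3$: $u(\eta,\sigma) = -3 e^{-\sigma/2} \sin(\eta) + 3 e^{-9 \sigma/2} \sin(3 \eta) + 3 e^{-25 \sigma/2} \sin(5 \eta)$.
Substituting back: $\theta(\xi,t) = u(\xi - t, t)$.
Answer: $\theta(\xi, t) = -3 e^{-t/2} \sin(\xi - t) + 3 e^{-9 t/2} \sin(3 \xi - 3 t) + 3 e^{-25 t/2} \sin(5 \xi - 5 t)$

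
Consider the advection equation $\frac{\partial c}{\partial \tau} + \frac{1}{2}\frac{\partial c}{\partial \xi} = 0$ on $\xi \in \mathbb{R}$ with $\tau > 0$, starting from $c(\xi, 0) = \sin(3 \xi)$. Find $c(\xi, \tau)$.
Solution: By method of characteristics (waves move right with speed 1/2):
Along characteristics $\xi - \frac{1}{2}\tau =$ const, $c$ is constant, so $c(\xi,\tau) = f(\xi - \frac{1}{2}\tau)$ with $f = c( \cdot , 0)$.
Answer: $c(\xi, \tau) = - \sin(3 \tau/2 - 3 \xi)$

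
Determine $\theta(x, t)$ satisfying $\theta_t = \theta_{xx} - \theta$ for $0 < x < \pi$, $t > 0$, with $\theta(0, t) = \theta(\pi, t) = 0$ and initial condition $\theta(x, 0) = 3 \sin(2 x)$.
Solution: Substitute $\theta = e^{-t}u$, i.e. $u = e^{t}\theta$.
By the product rule, $\theta_t = e^{-t}(u_t - u)$, $\theta_{xx} = e^{-t}u_{xx}$.
Substituting into the PDE and dividing by $e^{-t}$: $u_t - u = u_{xx} - u$.
The lower-order terms cancel, leaving the standard heat equation $u_t = u_{xx}$.
Initial data for $u$: $u(x,0) = \theta(x,0) = 3 \sin(2 x)$. The boundary conditions carry over: $u(0,t) = u(\pi,t) = 0$.
Solve for $u$:
  Using separation of variables $u = X(x)G(t)$:
  Eigenfunctions: $\sin(nx)$, $n = 1, 2, 3, \ldots$
  General solution: $u(x, t) = \sum c_n \sin(nx) e^{-n^2 t}$
  Matching $u(x,0) = 3 \sin(2 x)$ term by term: $c_2=3$.
Hence $u(x,t) = 3 e^{-4 t} \sin(2 x)$.
Transform back: $\theta(x,t) = e^{-t}u(x,t)$.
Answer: $\theta(x, t) = 3 e^{-5 t} \sin(2 x)$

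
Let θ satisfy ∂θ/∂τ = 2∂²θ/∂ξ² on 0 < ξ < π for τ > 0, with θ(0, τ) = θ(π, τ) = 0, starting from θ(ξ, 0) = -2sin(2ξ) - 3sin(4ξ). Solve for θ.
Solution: Separating variables: θ = Σ c_n exp(-2n²τ) sin(nξ). From θ(ξ,0) = -2sin(2ξ) - 3sin(4ξ): c_2=-2, c_4=-3.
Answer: θ(ξ, τ) = -2exp(-8τ)sin(2ξ) - 3exp(-32τ)sin(4ξ)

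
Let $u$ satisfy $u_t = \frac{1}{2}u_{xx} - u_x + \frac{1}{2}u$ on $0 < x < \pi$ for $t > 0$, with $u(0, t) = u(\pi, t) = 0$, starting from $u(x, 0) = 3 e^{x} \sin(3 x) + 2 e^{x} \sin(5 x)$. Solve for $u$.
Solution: Substitute $u = e^{x}w$, i.e. $w = e^{-x}u$.
By the product rule, $u_x = e^{x}(w_x + w)$, $u_{xx} = e^{x}(w_{xx} + 2w_x + w)$, $u_t = e^{x}w_t$.
Substituting into the PDE and dividing by $e^{x}$: $w_t = \frac{1}{2}(w_{xx} + 2w_x + w) - (w_x + w) + \frac{1}{2}w$.
The lower-order terms cancel, leaving the standard heat equation $w_t = \frac{1}{2}w_{xx}$.
Initial data for $w$: $w(x,0) = e^{-x}u(x,0) = 3 \sin(3 x) + 2 \sin(5 x)$. The boundary conditions carry over: $w(0,t) = w(\pi,t) = 0$.
Solve for $w$:
  Using separation of variables $w = X(x)T(t)$:
  Eigenfunctions: $\sin(nx)$, $n = 1, 2, 3, \ldots$
  General solution: $w(x, t) = \sum c_n \sin(nx) e^{-n^2 t/2}$
  Matching $w(x,0) = 3 \sin(3 x) + 2 \sin(5 x)$ term by term: $c_3=3, c_5=2$.
Hence $w(x,t) = 3 e^{-9 t/2} \sin(3 x) + 2 e^{-25 t/2} \sin(5 x)$.
Transform back: $u(x,t) = e^{x}w(x,t)$.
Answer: $u(x, t) = 3 e^{-9 t/2} e^{x} \sin(3 x) + 2 e^{-25 t/2} e^{x} \sin(5 x)$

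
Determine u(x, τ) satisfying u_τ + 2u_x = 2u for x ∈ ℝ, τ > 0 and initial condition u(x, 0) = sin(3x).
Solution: Substitute u = exp(2τ)w.
Then u_τ = exp(2τ)(w_τ + 2w), u_x = exp(2τ)w_x; substituting and dividing by exp(2τ), the lower-order terms cancel: w_τ + 2w_x = 0 (standard advection equation).
Data for w: w(x,0) = u(x,0) = sin(3x).
By characteristics (dx/dτ = 2), w(x,τ) = f(x - 2τ) with f = w(·, 0).
So w(x,τ) = sin(3x - 6τ), and u(x,τ) = exp(2τ)w(x,τ).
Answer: u(x, τ) = exp(2τ)sin(3x - 6τ)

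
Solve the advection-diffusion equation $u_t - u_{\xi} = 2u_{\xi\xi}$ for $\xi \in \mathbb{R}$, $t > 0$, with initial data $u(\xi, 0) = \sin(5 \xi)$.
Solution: Moving frame: $\eta = \xi + t$, $\sigma = t$, $u = w(\eta,\sigma)$, so $u_t = w_{\sigma} + w_{\eta}$ and $u_{\xi\xi} = w_{\eta\eta}$.
Hence $u_t - u_{\xi} = w_{\sigma}$ and the PDE becomes the heat equation $w_{\sigma} = 2w_{\eta\eta}$ on $\eta \in \mathbb{R}$.
Initial data: $w(\eta,0) = u(\eta,0) = \sin(5 \eta)$. Each mode $\sin(n\eta)$ decays as $e^{-2n^2\sigma}$ on $\mathbb{R}$, so $w(\eta,\sigma) = \sum c_n e^{-2n^2\sigma} \sin(n\eta)$ with $c_5=1$: $w(\eta,\sigma) = e^{-50 \sigma} \sin(5 \eta)$.
Substituting back: $u(\xi,t) = w(\xi + t, t)$.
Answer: $u(\xi, t) = e^{-50 t} \sin(5 \xi + 5 t)$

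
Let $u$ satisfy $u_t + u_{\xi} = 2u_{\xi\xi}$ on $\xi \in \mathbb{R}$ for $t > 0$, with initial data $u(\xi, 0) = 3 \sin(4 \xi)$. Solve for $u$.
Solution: Change to a moving frame: let $\eta = \xi - t$, $\sigma = t$ and write $u(\xi,t) = w(\eta,\sigma)$.
By the chain rule $u_t = w_{\sigma} - w_{\eta}$, $u_{\xi} = w_{\eta}$, $u_{\xi\xi} = w_{\eta\eta}$.
Then $u_t + u_{\xi} = w_{\sigma}$: the advection term cancels and the PDE becomes the heat equation $w_{\sigma} = 2w_{\eta\eta}$ on $\eta \in \mathbb{R}$.
Initial data: $w(\eta,0) = u(\eta,0) = 3 \sin(4 \eta)$.
On $\eta \in \mathbb{R}$ each mode satisfies $(\sin(n\eta))'' = -n^2 \sin(n\eta)$, so $e^{-2n^2\sigma} \sin(n\eta)$ solves the heat equation; by superposition $w(\eta,\sigma) = \sum c_n e^{-2n^2\sigma} \sin(n\eta)$.
Reading off the coefficients: $c_4=3$, so $w(\eta,\sigma) = 3 e^{-32 \sigma} \sin(4 \eta)$.
Substituting back $\eta = \xi - t$, $\sigma = t$: $u(\xi,t) = w(\xi - t, t)$.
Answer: $u(\xi, t) = 3 e^{-32 t} \sin(4 \xi - 4 t)$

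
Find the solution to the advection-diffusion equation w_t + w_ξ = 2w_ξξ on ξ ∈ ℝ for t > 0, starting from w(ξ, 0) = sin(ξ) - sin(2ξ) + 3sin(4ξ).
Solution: Change to a moving frame: let η = ξ - t, σ = t and write w(ξ,t) = u(η,σ).
By the chain rule w_t = u_σ - u_η, w_ξ = u_η, w_ξξ = u_ηη.
Then w_t + w_ξ = u_σ: the advection term cancels and the PDE becomes the heat equation u_σ = 2u_ηη on η ∈ ℝ.
Initial data: u(η,0) = w(η,0) = sin(η) - sin(2η) + 3sin(4η).
On η ∈ ℝ each mode satisfies (sin(nη))″ = -n² sin(nη), so exp(-2n²σ) sin(nη) solves the heat equation; by superposition u(η,σ) = Σ c_n exp(-2n²σ) sin(nη).
Reading off the coefficients: c_1=1, c_2=-1, c_4=3, so u(η,σ) = exp(-2σ)sin(η) - exp(-8σ)sin(2η) + 3exp(-32σ)sin(4η).
Substituting back η = ξ - t, σ = t: w(ξ,t) = u(ξ - t, t).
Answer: w(ξ, t) = -exp(-2t)sin(t - ξ) + exp(-8t)sin(2t - 2ξ) - 3exp(-32t)sin(4t - 4ξ)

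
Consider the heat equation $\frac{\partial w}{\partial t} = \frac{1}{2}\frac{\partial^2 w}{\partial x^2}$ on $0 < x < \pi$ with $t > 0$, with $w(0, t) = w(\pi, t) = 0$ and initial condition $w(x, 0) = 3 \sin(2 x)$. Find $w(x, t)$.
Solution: Separating variables: $w = \sum c_n e^{-n^2t/2} \sin(nx)$. From $w(x,0) = 3 \sin(2 x)$: $c_2=3$.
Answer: $w(x, t) = 3 e^{-2 t} \sin(2 x)$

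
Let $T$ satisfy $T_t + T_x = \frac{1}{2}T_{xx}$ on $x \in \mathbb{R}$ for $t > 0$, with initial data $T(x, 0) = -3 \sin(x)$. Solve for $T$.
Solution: Change to a moving frame: let $\eta = x - t$, $\sigma = t$ and write $T(x,t) = u(\eta,\sigma)$.
By the chain rule $T_t = u_{\sigma} - u_{\eta}$, $T_x = u_{\eta}$, $T_{xx} = u_{\eta\eta}$.
Then $T_t + T_x = u_{\sigma}$: the advection term cancels and the PDE becomes the heat equation $u_{\sigma} = \frac{1}{2}u_{\eta\eta}$ on $\eta \in \mathbb{R}$.
Initial data: $u(\eta,0) = T(\eta,0) = -3 \sin(\eta)$.
On $\eta \in \mathbb{R}$ each mode satisfies $(\sin(n\eta))'' = -n^2 \sin(n\eta)$, so $e^{-n^2\sigma/2} \sin(n\eta)$ solves the heat equation; by superposition $u(\eta,\sigma) = \sum c_n e^{-n^2\sigma/2} \sin(n\eta)$.
Reading off the coefficients: $c_1=-3$, so $u(\eta,\sigma) = -3 e^{-\sigma/2} \sin(\eta)$.
Substituting back $\eta = x - t$, $\sigma = t$: $T(x,t) = u(x - t, t)$.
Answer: $T(x, t) = 3 e^{-t/2} \sin(t - x)$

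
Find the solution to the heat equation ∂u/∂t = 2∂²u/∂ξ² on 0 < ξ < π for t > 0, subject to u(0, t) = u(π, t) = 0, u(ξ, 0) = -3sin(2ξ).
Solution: Separating variables: u = Σ c_n exp(-2n²t) sin(nξ). From u(ξ,0) = -3sin(2ξ): c_2=-3.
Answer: u(ξ, t) = -3exp(-8t)sin(2ξ)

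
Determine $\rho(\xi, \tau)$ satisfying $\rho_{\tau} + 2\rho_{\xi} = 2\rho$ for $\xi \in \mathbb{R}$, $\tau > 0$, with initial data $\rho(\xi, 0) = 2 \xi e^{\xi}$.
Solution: Substitute $\rho = e^{\xi}u$.
Then $\rho_{\xi} = e^{\xi}(u_{\xi} + u)$, $\rho_{\tau} = e^{\xi}u_{\tau}$; substituting and dividing by $e^{\xi}$, the lower-order terms cancel: $u_{\tau} + 2u_{\xi} = 0$ (standard advection equation).
Data for $u$: $u(\xi,0) = e^{-\xi}\rho(\xi,0) = 2 \xi$.
By characteristics ($d\xi/d\tau = 2$), $u(\xi,\tau) = f(\xi - 2\tau)$ with $f = u( \cdot , 0)$.
So $u(\xi,\tau) = 2 \xi - 4 \tau$, and $\rho(\xi,\tau) = e^{\xi}u(\xi,\tau)$.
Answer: $\rho(\xi, \tau) = -4 \tau e^{\xi} + 2 \xi e^{\xi}$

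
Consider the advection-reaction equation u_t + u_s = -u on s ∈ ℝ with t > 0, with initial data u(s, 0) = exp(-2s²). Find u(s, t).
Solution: Substitute u = exp(-t)w, i.e. w = exp(t)u.
By the product rule, u_t = exp(-t)(w_t - w), u_s = exp(-t)w_s.
Substituting into the PDE and dividing by exp(-t): w_t - w + w_s = -w.
The lower-order terms cancel, leaving the standard advection equation w_t + w_s = 0.
Initial data for w: w(s,0) = u(s,0) = exp(-2s²).
Solve for w:
  By method of characteristics (waves move right with speed 1):
  Along characteristics s - t = const, w is constant, so w(s,t) = f(s - t) with f = w(·, 0).
Hence w(s,t) = exp(-2(s - t)²).
Transform back: u(s,t) = exp(-t)w(s,t).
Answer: u(s, t) = exp(-t)exp(-2(s - t)²)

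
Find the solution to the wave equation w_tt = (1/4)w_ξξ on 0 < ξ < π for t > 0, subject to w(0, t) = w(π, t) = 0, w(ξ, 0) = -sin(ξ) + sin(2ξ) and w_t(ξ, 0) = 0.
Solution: Using separation of variables w = X(ξ)T(t):
Eigenfunctions: sin(nξ), n = 1, 2, 3, ...
General solution: w(ξ, t) = Σ [A_n cos(n t/2) + B_n sin(n t/2)] sin(nξ)
From w(ξ,0) = -sin(ξ) + sin(2ξ): A_1=-1, A_2=1. From w_t(ξ,0) = 0: all B_n = 0.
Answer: w(ξ, t) = -sin(ξ)cos(t/2) + sin(2ξ)cos(t)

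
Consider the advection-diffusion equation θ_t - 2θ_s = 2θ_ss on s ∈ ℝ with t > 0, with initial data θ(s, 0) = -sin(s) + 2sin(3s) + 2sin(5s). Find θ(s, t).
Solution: Change to a moving frame: let η = s + 2t, σ = t and write θ(s,t) = u(η,σ).
By the chain rule θ_t = u_σ + 2u_η, θ_s = u_η, θ_ss = u_ηη.
Then θ_t - 2θ_s = u_σ: the advection term cancels and the PDE becomes the heat equation u_σ = 2u_ηη on η ∈ ℝ.
Initial data: u(η,0) = θ(η,0) = -sin(η) + 2sin(3η) + 2sin(5η).
On η ∈ ℝ each mode satisfies (sin(nη))″ = -n² sin(nη), so exp(-2n²σ) sin(nη) solves the heat equation; by superposition u(η,σ) = Σ c_n exp(-2n²σ) sin(nη).
Reading off the coefficients: c_1=-1, c_3=2, c_5=2, so u(η,σ) = -exp(-2σ)sin(η) + 2exp(-18σ)sin(3η) + 2exp(-50σ)sin(5η).
Substituting back η = s + 2t, σ = t: θ(s,t) = u(s + 2t, t).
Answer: θ(s, t) = -exp(-2t)sin(s + 2t) + 2exp(-18t)sin(3s + 6t) + 2exp(-50t)sin(5s + 10t)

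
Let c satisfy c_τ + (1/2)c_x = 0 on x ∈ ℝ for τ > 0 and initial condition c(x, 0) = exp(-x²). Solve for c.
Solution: By method of characteristics (waves move right with speed 1/2):
Along characteristics x - (1/2)τ = const, c is constant, so c(x,τ) = f(x - (1/2)τ) with f = c(·, 0).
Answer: c(x, τ) = exp(-(x - τ/2)²)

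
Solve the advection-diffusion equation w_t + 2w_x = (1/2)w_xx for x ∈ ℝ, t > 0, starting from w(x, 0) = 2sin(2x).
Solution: Moving frame: η = x - 2t, σ = t, w = u(η,σ), so w_t = u_σ - 2u_η and w_xx = u_ηη.
Hence w_t + 2w_x = u_σ and the PDE becomes the heat equation u_σ = (1/2)u_ηη on η ∈ ℝ.
Initial data: u(η,0) = w(η,0) = 2sin(2η). Each mode sin(nη) decays as exp(-n²σ/2) on ℝ, so u(η,σ) = Σ c_n exp(-n²σ/2) sin(nη) with c_2=2: u(η,σ) = 2exp(-2σ)sin(2η).
Substituting back: w(x,t) = u(x - 2t, t).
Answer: w(x, t) = -2exp(-2t)sin(4t - 2x)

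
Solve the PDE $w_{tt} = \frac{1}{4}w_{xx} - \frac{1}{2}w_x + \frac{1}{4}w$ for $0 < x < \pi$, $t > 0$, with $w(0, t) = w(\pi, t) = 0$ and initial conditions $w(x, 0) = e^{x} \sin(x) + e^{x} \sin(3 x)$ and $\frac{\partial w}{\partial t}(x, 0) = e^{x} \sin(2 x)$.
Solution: Substitute $w = e^{x}u$, i.e. $u = e^{-x}w$.
By the product rule, $w_x = e^{x}(u_x + u)$, $w_{xx} = e^{x}(u_{xx} + 2u_x + u)$, $w_{tt} = e^{x}u_{tt}$.
Substituting into the PDE and dividing by $e^{x}$: $u_{tt} = \frac{1}{4}(u_{xx} + 2u_x + u) - \frac{1}{2}(u_x + u) + \frac{1}{4}u$.
The lower-order terms cancel, leaving the standard wave equation $u_{tt} = \frac{1}{4}u_{xx}$.
Initial data for $u$: $u(x,0) = e^{-x}w(x,0) = \sin(x) + \sin(3 x)$; $u_t(x,0) = e^{-x}w_t(x,0) = \sin(2 x)$. The boundary conditions carry over: $u(0,t) = u(\pi,t) = 0$.
Solve for $u$:
  Using separation of variables $u = X(x)T(t)$:
  Eigenfunctions: $\sin(nx)$, $n = 1, 2, 3, \ldots$
  General solution: $u(x, t) = \sum [A_n \cos(n t/2) + B_n \sin(n t/2)] \sin(nx)$
  From $u(x,0) = \sin(x) + \sin(3 x)$: $A_1=1, A_3=1$. From $u_t(x,0) = \sin(2 x)$, using $u_t(x,0) = \sum \omega_n B_n \sin(nx)$ with $\omega_n = n/2$: $B_2 = 1/1 = 1$.
Hence $u(x,t) = \sin(t) \sin(2 x) + \sin(x) \cos(t/2) + \sin(3 x) \cos(3 t/2)$.
Transform back: $w(x,t) = e^{x}u(x,t)$.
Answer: $w(x, t) = e^{x} \sin(t) \sin(2 x) + e^{x} \sin(x) \cos(t/2) + e^{x} \sin(3 x) \cos(3 t/2)$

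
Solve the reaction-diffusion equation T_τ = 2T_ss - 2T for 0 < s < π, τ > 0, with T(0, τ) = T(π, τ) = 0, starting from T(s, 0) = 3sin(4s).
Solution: Substitute T = exp(-2τ)u, i.e. u = exp(2τ)T.
By the product rule, T_τ = exp(-2τ)(u_τ - 2u), T_ss = exp(-2τ)u_ss.
Substituting into the PDE and dividing by exp(-2τ): u_τ - 2u = 2u_ss - 2u.
The lower-order terms cancel, leaving the standard heat equation u_τ = 2u_ss.
Initial data for u: u(s,0) = T(s,0) = 3sin(4s). The boundary conditions carry over: u(0,τ) = u(π,τ) = 0.
Solve for u:
  Using separation of variables u = X(s)G(τ):
  Eigenfunctions: sin(ns), n = 1, 2, 3, ...
  General solution: u(s, τ) = Σ c_n sin(ns) exp(-2n² τ)
  Matching u(s,0) = 3sin(4s) term by term: c_4=3.
Hence u(s,τ) = 3exp(-32τ)sin(4s).
Transform back: T(s,τ) = exp(-2τ)u(s,τ).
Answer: T(s, τ) = 3exp(-34τ)sin(4s)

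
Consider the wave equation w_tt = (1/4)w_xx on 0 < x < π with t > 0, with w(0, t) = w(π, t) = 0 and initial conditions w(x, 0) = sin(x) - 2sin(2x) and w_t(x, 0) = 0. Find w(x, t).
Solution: Using separation of variables w = X(x)T(t):
Eigenfunctions: sin(nx), n = 1, 2, 3, ...
General solution: w(x, t) = Σ [A_n cos(n t/2) + B_n sin(n t/2)] sin(nx)
From w(x,0) = sin(x) - 2sin(2x): A_1=1, A_2=-2. From w_t(x,0) = 0: all B_n = 0.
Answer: w(x, t) = sin(x)cos(t/2) - 2sin(2x)cos(t)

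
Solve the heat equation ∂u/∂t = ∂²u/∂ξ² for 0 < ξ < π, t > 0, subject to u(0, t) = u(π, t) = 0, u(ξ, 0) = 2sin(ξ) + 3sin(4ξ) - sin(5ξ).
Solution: Separating variables: u = Σ c_n exp(-n²t) sin(nξ). From u(ξ,0) = 2sin(ξ) + 3sin(4ξ) - sin(5ξ): c_1=2, c_4=3, c_5=-1.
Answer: u(ξ, t) = 2exp(-t)sin(ξ) + 3exp(-16t)sin(4ξ) - exp(-25t)sin(5ξ)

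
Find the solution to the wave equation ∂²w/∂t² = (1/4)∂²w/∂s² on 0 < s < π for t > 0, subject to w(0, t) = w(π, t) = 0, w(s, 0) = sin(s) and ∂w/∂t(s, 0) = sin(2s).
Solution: Using separation of variables w = X(s)T(t):
Eigenfunctions: sin(ns), n = 1, 2, 3, ...
General solution: w(s, t) = Σ [A_n cos(n t/2) + B_n sin(n t/2)] sin(ns)
From w(s,0) = sin(s): A_1=1. From w_t(s,0) = sin(2s), using w_t(s,0) = Σ ω_n B_n sin(ns) with ω_n = n/2: B_2 = 1/1 = 1.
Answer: w(s, t) = sin(s)cos(t/2) + sin(2s)sin(t)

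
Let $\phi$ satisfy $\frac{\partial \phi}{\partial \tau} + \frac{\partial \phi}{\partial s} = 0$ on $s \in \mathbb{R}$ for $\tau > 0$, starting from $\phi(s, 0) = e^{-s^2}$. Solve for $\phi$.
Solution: By characteristics ($ds/d\tau = 1$), $\phi(s,\tau) = f(s - \tau)$ with $f = \phi( \cdot , 0)$.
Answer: $\phi(s, \tau) = e^{-(-\tau + s)^2}$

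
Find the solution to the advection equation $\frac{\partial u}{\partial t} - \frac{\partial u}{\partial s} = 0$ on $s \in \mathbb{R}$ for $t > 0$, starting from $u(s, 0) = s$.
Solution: By method of characteristics (waves move left with speed 1):
Along characteristics $s + t =$ const, $u$ is constant, so $u(s,t) = f(s + t)$ with $f = u( \cdot , 0)$.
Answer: $u(s, t) = s + t$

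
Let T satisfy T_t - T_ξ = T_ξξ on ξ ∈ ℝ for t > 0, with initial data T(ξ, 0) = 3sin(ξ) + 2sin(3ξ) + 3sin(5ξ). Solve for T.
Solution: Change to a moving frame: let η = ξ + t, σ = t and write T(ξ,t) = u(η,σ).
By the chain rule T_t = u_σ + u_η, T_ξ = u_η, T_ξξ = u_ηη.
Then T_t - T_ξ = u_σ: the advection term cancels and the PDE becomes the heat equation u_σ = u_ηη on η ∈ ℝ.
Initial data: u(η,0) = T(η,0) = 3sin(η) + 2sin(3η) + 3sin(5η).
On η ∈ ℝ each mode satisfies (sin(nη))″ = -n² sin(nη), so exp(-n²σ) sin(nη) solves the heat equation; by superposition u(η,σ) = Σ c_n exp(-n²σ) sin(nη).
Reading off the coefficients: c_1=3, c_3=2, c_5=3, so u(η,σ) = 3exp(-σ)sin(η) + 2exp(-9σ)sin(3η) + 3exp(-25σ)sin(5η).
Substituting back η = ξ + t, σ = t: T(ξ,t) = u(ξ + t, t).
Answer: T(ξ, t) = 3exp(-t)sin(t + ξ) + 2exp(-9t)sin(3t + 3ξ) + 3exp(-25t)sin(5t + 5ξ)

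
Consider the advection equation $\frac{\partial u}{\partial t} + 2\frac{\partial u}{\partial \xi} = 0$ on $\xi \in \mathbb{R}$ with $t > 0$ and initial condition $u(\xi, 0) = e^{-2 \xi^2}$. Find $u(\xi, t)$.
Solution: By method of characteristics (waves move right with speed 2):
Along characteristics $\xi - 2t =$ const, $u$ is constant, so $u(\xi,t) = f(\xi - 2t)$ with $f = u( \cdot , 0)$.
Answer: $u(\xi, t) = e^{-2 (\xi - 2 t)^2}$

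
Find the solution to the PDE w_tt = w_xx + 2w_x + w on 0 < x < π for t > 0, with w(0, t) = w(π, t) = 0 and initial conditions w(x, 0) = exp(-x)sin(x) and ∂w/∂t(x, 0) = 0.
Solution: Substitute w = exp(-x)u, i.e. u = exp(x)w.
By the product rule, w_x = exp(-x)(u_x - u), w_xx = exp(-x)(u_xx - 2u_x + u), w_tt = exp(-x)u_tt.
Substituting into the PDE and dividing by exp(-x): u_tt = (u_xx - 2u_x + u) + 2(u_x - u) + u.
The lower-order terms cancel, leaving the standard wave equation u_tt = u_xx.
Initial data for u: u(x,0) = exp(x)w(x,0) = sin(x); u_t(x,0) = exp(x)w_t(x,0) = 0. The boundary conditions carry over: u(0,t) = u(π,t) = 0.
Solve for u:
  Using separation of variables u = X(x)T(t):
  Eigenfunctions: sin(nx), n = 1, 2, 3, ...
  General solution: u(x, t) = Σ [A_n cos(n t) + B_n sin(n t)] sin(nx)
  From u(x,0) = sin(x): A_1=1. From u_t(x,0) = 0: all B_n = 0.
Hence u(x,t) = sin(x)cos(t).
Transform back: w(x,t) = exp(-x)u(x,t).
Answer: w(x, t) = exp(-x)sin(x)cos(t)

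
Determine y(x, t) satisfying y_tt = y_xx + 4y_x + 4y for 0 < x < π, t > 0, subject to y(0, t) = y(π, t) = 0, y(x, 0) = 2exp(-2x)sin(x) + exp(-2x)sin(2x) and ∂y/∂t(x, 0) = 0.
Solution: Substitute y = exp(-2x)u, i.e. u = exp(2x)y.
By the product rule, y_x = exp(-2x)(u_x - 2u), y_xx = exp(-2x)(u_xx - 4u_x + 4u), y_tt = exp(-2x)u_tt.
Substituting into the PDE and dividing by exp(-2x): u_tt = (u_xx - 4u_x + 4u) + 4(u_x - 2u) + 4u.
The lower-order terms cancel, leaving the standard wave equation u_tt = u_xx.
Initial data for u: u(x,0) = exp(2x)y(x,0) = 2sin(x) + sin(2x); u_t(x,0) = exp(2x)y_t(x,0) = 0. The boundary conditions carry over: u(0,t) = u(π,t) = 0.
Solve for u:
  Using separation of variables u = X(x)T(t):
  Eigenfunctions: sin(nx), n = 1, 2, 3, ...
  General solution: u(x, t) = Σ [A_n cos(n t) + B_n sin(n t)] sin(nx)
  From u(x,0) = 2sin(x) + sin(2x): A_1=2, A_2=1. From u_t(x,0) = 0: all B_n = 0.
Hence u(x,t) = 2sin(x)cos(t) + sin(2x)cos(2t).
Transform back: y(x,t) = exp(-2x)u(x,t).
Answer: y(x, t) = 2exp(-2x)sin(x)cos(t) + exp(-2x)sin(2x)cos(2t)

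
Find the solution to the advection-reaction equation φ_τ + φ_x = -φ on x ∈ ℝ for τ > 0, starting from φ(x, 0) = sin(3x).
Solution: Substitute φ = exp(-τ)u, i.e. u = exp(τ)φ.
By the product rule, φ_τ = exp(-τ)(u_τ - u), φ_x = exp(-τ)u_x.
Substituting into the PDE and dividing by exp(-τ): u_τ - u + u_x = -u.
The lower-order terms cancel, leaving the standard advection equation u_τ + u_x = 0.
Initial data for u: u(x,0) = φ(x,0) = sin(3x).
Solve for u:
  By method of characteristics (waves move right with speed 1):
  Along characteristics x - τ = const, u is constant, so u(x,τ) = f(x - τ) with f = u(·, 0).
Hence u(x,τ) = sin(3x - 3τ).
Transform back: φ(x,τ) = exp(-τ)u(x,τ).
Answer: φ(x, τ) = exp(-τ)sin(3x - 3τ)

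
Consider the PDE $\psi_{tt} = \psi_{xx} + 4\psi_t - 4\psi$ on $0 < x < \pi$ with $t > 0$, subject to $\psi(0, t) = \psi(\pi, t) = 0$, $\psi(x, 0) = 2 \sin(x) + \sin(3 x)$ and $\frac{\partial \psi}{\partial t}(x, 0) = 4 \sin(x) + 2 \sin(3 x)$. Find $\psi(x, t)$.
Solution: Substitute $\psi = e^{2t}u$, i.e. $u = e^{-2t}\psi$.
By the product rule, $\psi_t = e^{2t}(u_t + 2u)$, $\psi_{tt} = e^{2t}(u_{tt} + 4u_t + 4u)$, $\psi_{xx} = e^{2t}u_{xx}$.
Substituting into the PDE and dividing by $e^{2t}$: $u_{tt} + 4u_t + 4u = u_{xx} + 4(u_t + 2u) - 4u$.
The lower-order terms cancel, leaving the standard wave equation $u_{tt} = u_{xx}$.
Initial data for $u$: $u(x,0) = \psi(x,0) = 2 \sin(x) + \sin(3 x)$; $u_t(x,0) = \psi_t(x,0) - 2\psi(x,0) = 0$. The boundary conditions carry over: $u(0,t) = u(\pi,t) = 0$.
Solve for $u$:
  Using separation of variables $u = X(x)T(t)$:
  Eigenfunctions: $\sin(nx)$, $n = 1, 2, 3, \ldots$
  General solution: $u(x, t) = \sum [A_n \cos(n t) + B_n \sin(n t)] \sin(nx)$
  From $u(x,0) = 2 \sin(x) + \sin(3 x)$: $A_1=2, A_3=1$. From $u_t(x,0) = 0$: all $B_n = 0$.
Hence $u(x,t) = 2 \sin(x) \cos(t) + \sin(3 x) \cos(3 t)$.
Transform back: $\psi(x,t) = e^{2t}u(x,t)$.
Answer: $\psi(x, t) = 2 e^{2 t} \sin(x) \cos(t) + e^{2 t} \sin(3 x) \cos(3 t)$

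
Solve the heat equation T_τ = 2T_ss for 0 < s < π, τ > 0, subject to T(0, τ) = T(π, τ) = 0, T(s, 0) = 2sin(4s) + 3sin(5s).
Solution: Separating variables: T = Σ c_n exp(-2n²τ) sin(ns). From T(s,0) = 2sin(4s) + 3sin(5s): c_4=2, c_5=3.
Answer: T(s, τ) = 2exp(-32τ)sin(4s) + 3exp(-50τ)sin(5s)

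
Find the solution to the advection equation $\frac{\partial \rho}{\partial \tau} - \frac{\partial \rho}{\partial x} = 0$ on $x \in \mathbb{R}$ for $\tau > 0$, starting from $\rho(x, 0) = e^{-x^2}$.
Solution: By characteristics ($dx/d\tau = -1$), $\rho(x,\tau) = f(x + \tau)$ with $f = \rho( \cdot , 0)$.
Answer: $\rho(x, \tau) = e^{-(\tau + x)^2}$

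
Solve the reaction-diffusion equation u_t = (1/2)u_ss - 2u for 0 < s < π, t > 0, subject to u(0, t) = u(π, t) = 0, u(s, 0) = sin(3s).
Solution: Substitute u = exp(-2t)w.
Then u_t = exp(-2t)(w_t - 2w), u_ss = exp(-2t)w_ss; substituting and dividing by exp(-2t), the lower-order terms cancel: w_t = (1/2)w_ss (standard heat equation).
Data for w: w(s,0) = u(s,0) = sin(3s). The boundary conditions carry over: w(0,t) = w(π,t) = 0.
Separating variables: w = Σ c_n exp(-n²t/2) sin(ns). From w(s,0) = sin(3s): c_3=1.
So w(s,t) = exp(-9t/2)sin(3s), and u(s,t) = exp(-2t)w(s,t).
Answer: u(s, t) = exp(-13t/2)sin(3s)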